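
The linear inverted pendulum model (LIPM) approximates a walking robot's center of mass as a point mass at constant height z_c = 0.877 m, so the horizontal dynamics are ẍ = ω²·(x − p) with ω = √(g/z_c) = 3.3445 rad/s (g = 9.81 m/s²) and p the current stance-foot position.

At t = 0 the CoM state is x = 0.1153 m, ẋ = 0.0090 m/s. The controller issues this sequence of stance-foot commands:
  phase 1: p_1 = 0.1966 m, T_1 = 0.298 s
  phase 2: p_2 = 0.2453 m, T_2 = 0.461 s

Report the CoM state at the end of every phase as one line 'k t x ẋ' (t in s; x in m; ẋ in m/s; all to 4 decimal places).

phase 1: p=0.1966, T=0.298, ωT=0.996661, cosh=1.539165, sinh=1.170055; start (x,ẋ)=(0.115300, 0.009000) → end (x,ẋ)=(0.074614, -0.304295)
phase 2: p=0.2453, T=0.461, ωT=1.541815, cosh=2.443527, sinh=2.229535; start (x,ẋ)=(0.074614, -0.304295) → end (x,ẋ)=(-0.374626, -2.016300)

1 0.2980 0.0746 -0.3043
2 0.7590 -0.3746 -2.0163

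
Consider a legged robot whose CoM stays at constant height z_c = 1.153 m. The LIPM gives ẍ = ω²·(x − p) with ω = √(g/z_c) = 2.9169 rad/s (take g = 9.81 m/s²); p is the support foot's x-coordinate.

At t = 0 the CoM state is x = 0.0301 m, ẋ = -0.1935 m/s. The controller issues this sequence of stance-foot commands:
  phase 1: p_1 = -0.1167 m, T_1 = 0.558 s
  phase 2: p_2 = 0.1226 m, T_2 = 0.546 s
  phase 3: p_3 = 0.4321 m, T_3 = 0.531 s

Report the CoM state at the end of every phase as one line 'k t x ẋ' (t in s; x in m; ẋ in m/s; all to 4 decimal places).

1 0.5580 0.1091 0.5365
2 1.1040 0.5214 1.2804
3 1.6350 1.6381 3.7344

phase 1: p=-0.1167, T=0.558, ωT=1.627630, cosh=2.644094, sinh=2.447700; start (x,ẋ)=(0.030100, -0.193500) → end (x,ẋ)=(0.109079, 0.536475)
phase 2: p=0.1226, T=0.546, ωT=1.592627, cosh=2.560020, sinh=2.356630; start (x,ẋ)=(0.109079, 0.536475) → end (x,ẋ)=(0.521415, 1.280440)
phase 3: p=0.4321, T=0.531, ωT=1.548874, cosh=2.459327, sinh=2.246840; start (x,ẋ)=(0.521415, 1.280440) → end (x,ẋ)=(1.638058, 3.734378)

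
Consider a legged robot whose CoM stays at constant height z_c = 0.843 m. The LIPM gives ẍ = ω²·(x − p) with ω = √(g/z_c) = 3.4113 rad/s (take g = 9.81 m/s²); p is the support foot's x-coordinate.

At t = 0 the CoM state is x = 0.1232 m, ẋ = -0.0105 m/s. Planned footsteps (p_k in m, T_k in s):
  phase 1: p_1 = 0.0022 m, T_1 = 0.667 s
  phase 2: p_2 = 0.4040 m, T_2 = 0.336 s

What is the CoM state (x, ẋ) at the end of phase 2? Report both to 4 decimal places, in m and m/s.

x = 1.5153, ẋ = 4.2127

phase 1: p=0.0022, T=0.667, ωT=2.275337, cosh=4.916981, sinh=4.814218; start (x,ẋ)=(0.123200, -0.010500) → end (x,ẋ)=(0.582336, 1.935524)
phase 2: p=0.4040, T=0.336, ωT=1.146197, cosh=1.732024, sinh=1.414181; start (x,ẋ)=(0.582336, 1.935524) → end (x,ẋ)=(1.515269, 4.212703)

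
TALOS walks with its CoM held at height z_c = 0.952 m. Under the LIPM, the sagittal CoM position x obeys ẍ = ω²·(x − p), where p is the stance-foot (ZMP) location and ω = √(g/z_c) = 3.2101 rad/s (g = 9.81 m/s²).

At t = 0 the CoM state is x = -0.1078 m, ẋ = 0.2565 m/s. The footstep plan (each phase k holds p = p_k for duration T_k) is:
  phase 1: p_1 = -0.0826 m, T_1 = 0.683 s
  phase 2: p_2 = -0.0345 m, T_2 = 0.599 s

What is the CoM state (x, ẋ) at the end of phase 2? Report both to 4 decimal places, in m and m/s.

phase 1: p=-0.0826, T=0.683, ωT=2.192498, cosh=4.534601, sinh=4.422963; start (x,ẋ)=(-0.107800, 0.256500) → end (x,ẋ)=(0.156541, 0.805332)
phase 2: p=-0.0345, T=0.599, ωT=1.922850, cosh=3.493307, sinh=3.347118; start (x,ẋ)=(0.156541, 0.805332) → end (x,ẋ)=(1.472570, 4.865924)

x = 1.4726, ẋ = 4.8659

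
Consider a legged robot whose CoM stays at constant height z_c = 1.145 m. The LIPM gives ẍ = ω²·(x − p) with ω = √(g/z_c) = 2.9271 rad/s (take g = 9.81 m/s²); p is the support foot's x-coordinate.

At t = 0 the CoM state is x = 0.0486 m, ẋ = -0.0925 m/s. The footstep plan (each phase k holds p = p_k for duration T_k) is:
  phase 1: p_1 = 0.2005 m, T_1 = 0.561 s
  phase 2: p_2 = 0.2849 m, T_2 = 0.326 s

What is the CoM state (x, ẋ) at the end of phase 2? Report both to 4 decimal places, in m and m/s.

x = -1.0762, ẋ = -3.8627

phase 1: p=0.2005, T=0.561, ωT=1.642103, cosh=2.679798, sinh=2.486225; start (x,ẋ)=(0.048600, -0.092500) → end (x,ẋ)=(-0.285129, -1.353323)
phase 2: p=0.2849, T=0.326, ωT=0.954235, cosh=1.490895, sinh=1.105788; start (x,ẋ)=(-0.285129, -1.353323) → end (x,ẋ)=(-1.076206, -3.862704)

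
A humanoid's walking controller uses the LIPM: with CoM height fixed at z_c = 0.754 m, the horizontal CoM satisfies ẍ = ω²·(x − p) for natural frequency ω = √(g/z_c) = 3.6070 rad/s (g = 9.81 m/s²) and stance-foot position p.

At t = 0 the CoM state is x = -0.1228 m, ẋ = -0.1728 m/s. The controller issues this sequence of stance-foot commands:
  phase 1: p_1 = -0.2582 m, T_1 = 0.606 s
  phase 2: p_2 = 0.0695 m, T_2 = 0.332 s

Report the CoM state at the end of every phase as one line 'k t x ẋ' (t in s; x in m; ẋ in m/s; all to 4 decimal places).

1 0.6060 0.1414 1.3669
2 0.9380 0.7697 2.8600

phase 1: p=-0.2582, T=0.606, ωT=2.185842, cosh=4.505260, sinh=4.392877; start (x,ẋ)=(-0.122800, -0.172800) → end (x,ẋ)=(0.141363, 1.366919)
phase 2: p=0.0695, T=0.332, ωT=1.197524, cosh=1.806924, sinh=1.504983; start (x,ẋ)=(0.141363, 1.366919) → end (x,ẋ)=(0.769684, 2.860026)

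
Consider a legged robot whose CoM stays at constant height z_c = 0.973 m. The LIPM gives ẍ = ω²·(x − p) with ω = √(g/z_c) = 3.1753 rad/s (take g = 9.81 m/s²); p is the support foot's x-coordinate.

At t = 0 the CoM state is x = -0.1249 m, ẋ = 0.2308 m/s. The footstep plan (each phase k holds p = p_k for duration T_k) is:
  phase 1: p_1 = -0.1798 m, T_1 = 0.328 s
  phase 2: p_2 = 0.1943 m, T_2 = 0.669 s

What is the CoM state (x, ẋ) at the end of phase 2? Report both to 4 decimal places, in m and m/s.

phase 1: p=-0.1798, T=0.328, ωT=1.041498, cosh=1.593192, sinh=1.240267; start (x,ẋ)=(-0.124900, 0.230800) → end (x,ẋ)=(-0.002184, 0.583917)
phase 2: p=0.1943, T=0.669, ωT=2.124276, cosh=4.243177, sinh=4.123658; start (x,ẋ)=(-0.002184, 0.583917) → end (x,ẋ)=(0.118899, -0.095064)

x = 0.1189, ẋ = -0.0951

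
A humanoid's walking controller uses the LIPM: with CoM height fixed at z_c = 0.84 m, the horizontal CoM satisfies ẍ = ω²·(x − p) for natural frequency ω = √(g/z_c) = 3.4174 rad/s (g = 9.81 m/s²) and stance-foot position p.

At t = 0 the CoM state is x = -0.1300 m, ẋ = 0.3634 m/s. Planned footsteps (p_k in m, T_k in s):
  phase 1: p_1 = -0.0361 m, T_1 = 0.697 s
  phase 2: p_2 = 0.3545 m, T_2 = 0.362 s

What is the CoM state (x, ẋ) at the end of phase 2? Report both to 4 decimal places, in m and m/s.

x = -0.1458, ẋ = -1.3040

phase 1: p=-0.0361, T=0.697, ωT=2.381928, cosh=5.459062, sinh=5.366690; start (x,ẋ)=(-0.130000, 0.363400) → end (x,ẋ)=(0.021978, 0.261685)
phase 2: p=0.3545, T=0.362, ωT=1.237099, cosh=1.867914, sinh=1.577689; start (x,ẋ)=(0.021978, 0.261685) → end (x,ẋ)=(-0.145812, -1.304018)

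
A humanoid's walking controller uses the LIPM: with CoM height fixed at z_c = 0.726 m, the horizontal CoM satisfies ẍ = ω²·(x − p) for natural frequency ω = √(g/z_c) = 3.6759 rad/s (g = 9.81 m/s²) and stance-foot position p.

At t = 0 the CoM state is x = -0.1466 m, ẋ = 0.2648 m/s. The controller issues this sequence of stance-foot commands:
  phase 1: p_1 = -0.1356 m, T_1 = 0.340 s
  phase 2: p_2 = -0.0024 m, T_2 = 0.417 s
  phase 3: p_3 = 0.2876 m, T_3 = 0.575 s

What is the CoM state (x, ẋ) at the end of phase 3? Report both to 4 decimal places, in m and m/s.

x = 0.5974, ẋ = 1.2826

phase 1: p=-0.1356, T=0.340, ωT=1.249806, cosh=1.888113, sinh=1.601553; start (x,ẋ)=(-0.146600, 0.264800) → end (x,ẋ)=(-0.040999, 0.435214)
phase 2: p=-0.0024, T=0.417, ωT=1.532850, cosh=2.423639, sinh=2.207720; start (x,ẋ)=(-0.040999, 0.435214) → end (x,ẋ)=(0.165437, 0.741560)
phase 3: p=0.2876, T=0.575, ωT=2.113642, cosh=4.199569, sinh=4.078772; start (x,ẋ)=(0.165437, 0.741560) → end (x,ẋ)=(0.597403, 1.282629)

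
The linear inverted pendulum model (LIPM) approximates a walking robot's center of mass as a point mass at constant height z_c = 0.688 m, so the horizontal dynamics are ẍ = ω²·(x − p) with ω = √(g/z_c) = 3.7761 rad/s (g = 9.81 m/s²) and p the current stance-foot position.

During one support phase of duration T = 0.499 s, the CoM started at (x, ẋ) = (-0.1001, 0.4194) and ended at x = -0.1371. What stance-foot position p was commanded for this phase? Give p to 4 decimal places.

p = 0.0664

ωT = 3.7761·0.499 = 1.884274; cosh(ωT) = 3.366757, sinh(ωT) = 3.214817
x(T) = p + (x₀−p)·cosh(ωT) + (ẋ₀/ω)·sinh(ωT) ⇒ p·(1 − cosh) = x(T) − x₀·cosh − (ẋ₀/ω)·sinh
numerator   = -0.1371 − (-0.1001)·3.366757 − (0.4194/3.7761)·3.214817 = -0.157148
denominator = 1 − 3.366757 = -2.366757
p = -0.157148 / -2.366757 = 0.0664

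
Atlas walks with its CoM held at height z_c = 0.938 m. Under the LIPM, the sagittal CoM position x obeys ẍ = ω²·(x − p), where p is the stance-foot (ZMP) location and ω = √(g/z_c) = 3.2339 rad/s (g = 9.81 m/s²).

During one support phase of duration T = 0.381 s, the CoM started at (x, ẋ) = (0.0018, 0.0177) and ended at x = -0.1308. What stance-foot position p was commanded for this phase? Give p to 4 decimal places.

ωT = 3.2339·0.381 = 1.232116; cosh(ωT) = 1.860075, sinh(ωT) = 1.568401
x(T) = p + (x₀−p)·cosh(ωT) + (ẋ₀/ω)·sinh(ωT) ⇒ p·(1 − cosh) = x(T) − x₀·cosh − (ẋ₀/ω)·sinh
numerator   = -0.1308 − (0.0018)·1.860075 − (0.0177/3.2339)·1.568401 = -0.142732
denominator = 1 − 1.860075 = -0.860075
p = -0.142732 / -0.860075 = 0.1660

p = 0.1660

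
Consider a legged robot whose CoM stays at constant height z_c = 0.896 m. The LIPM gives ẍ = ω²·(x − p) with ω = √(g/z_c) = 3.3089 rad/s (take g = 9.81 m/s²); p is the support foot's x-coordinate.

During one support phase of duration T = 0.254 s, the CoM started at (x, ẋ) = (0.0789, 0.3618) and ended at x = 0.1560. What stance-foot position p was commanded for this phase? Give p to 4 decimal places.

p = 0.1483

ωT = 3.3089·0.254 = 0.840461; cosh(ωT) = 1.374473, sinh(ωT) = 0.942961
x(T) = p + (x₀−p)·cosh(ωT) + (ẋ₀/ω)·sinh(ωT) ⇒ p·(1 − cosh) = x(T) − x₀·cosh − (ẋ₀/ω)·sinh
numerator   = 0.1560 − (0.0789)·1.374473 − (0.3618/3.3089)·0.942961 = -0.055551
denominator = 1 − 1.374473 = -0.374473
p = -0.055551 / -0.374473 = 0.1483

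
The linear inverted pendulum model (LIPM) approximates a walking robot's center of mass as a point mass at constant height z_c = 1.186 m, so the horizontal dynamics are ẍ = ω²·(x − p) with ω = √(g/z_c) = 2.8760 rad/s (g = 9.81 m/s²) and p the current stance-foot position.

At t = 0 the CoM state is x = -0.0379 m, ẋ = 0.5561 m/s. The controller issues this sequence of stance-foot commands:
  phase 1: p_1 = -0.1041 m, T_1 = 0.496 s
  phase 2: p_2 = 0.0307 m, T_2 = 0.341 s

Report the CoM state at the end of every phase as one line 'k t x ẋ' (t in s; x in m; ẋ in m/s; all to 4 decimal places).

1 0.4960 0.4210 1.5981
2 0.8370 1.2609 3.7164

phase 1: p=-0.1041, T=0.496, ωT=1.426496, cosh=2.202116, sinh=1.961967; start (x,ẋ)=(-0.037900, 0.556100) → end (x,ẋ)=(0.421044, 1.598138)
phase 2: p=0.0307, T=0.341, ωT=0.980716, cosh=1.520704, sinh=1.145661; start (x,ẋ)=(0.421044, 1.598138) → end (x,ẋ)=(1.260919, 3.716446)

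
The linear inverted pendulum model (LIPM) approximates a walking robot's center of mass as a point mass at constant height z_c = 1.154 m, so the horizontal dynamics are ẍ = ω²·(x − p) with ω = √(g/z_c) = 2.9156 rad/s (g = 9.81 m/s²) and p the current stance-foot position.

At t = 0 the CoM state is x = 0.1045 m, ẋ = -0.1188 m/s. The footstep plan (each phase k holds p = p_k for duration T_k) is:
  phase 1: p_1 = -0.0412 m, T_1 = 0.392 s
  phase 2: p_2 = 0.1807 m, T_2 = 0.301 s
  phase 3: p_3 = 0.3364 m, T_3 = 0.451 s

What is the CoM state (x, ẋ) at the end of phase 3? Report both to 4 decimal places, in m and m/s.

phase 1: p=-0.0412, T=0.392, ωT=1.142915, cosh=1.727392, sinh=1.408504; start (x,ẋ)=(0.104500, -0.118800) → end (x,ẋ)=(0.153090, 0.393123)
phase 2: p=0.1807, T=0.301, ωT=0.877596, cosh=1.410446, sinh=0.994664; start (x,ẋ)=(0.153090, 0.393123) → end (x,ẋ)=(0.275872, 0.474407)
phase 3: p=0.3364, T=0.451, ωT=1.314936, cosh=1.996501, sinh=1.728010; start (x,ẋ)=(0.275872, 0.474407) → end (x,ẋ)=(0.496726, 0.642202)

x = 0.4967, ẋ = 0.6422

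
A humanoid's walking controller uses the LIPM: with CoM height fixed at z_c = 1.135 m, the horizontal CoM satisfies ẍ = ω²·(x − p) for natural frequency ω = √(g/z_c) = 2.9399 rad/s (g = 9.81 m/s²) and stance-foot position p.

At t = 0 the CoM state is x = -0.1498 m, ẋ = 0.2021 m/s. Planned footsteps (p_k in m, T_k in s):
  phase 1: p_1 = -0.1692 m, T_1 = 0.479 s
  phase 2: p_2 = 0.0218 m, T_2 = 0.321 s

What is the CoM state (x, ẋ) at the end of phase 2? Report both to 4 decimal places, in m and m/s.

x = 0.1999, ẋ = 0.7560

phase 1: p=-0.1692, T=0.479, ωT=1.408212, cosh=2.166609, sinh=1.922029; start (x,ẋ)=(-0.149800, 0.202100) → end (x,ẋ)=(0.004960, 0.547493)
phase 2: p=0.0218, T=0.321, ωT=0.943708, cosh=1.479337, sinh=1.090155; start (x,ẋ)=(0.004960, 0.547493) → end (x,ẋ)=(0.199906, 0.755955)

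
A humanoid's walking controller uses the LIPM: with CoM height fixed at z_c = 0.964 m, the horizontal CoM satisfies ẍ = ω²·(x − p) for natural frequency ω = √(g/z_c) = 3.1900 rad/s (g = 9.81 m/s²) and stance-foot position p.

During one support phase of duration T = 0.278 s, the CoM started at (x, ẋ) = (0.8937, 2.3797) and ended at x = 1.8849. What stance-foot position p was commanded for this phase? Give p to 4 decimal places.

p = 0.3231

ωT = 3.1900·0.278 = 0.886820; cosh(ωT) = 1.419681, sinh(ωT) = 1.007717
x(T) = p + (x₀−p)·cosh(ωT) + (ẋ₀/ω)·sinh(ωT) ⇒ p·(1 − cosh) = x(T) − x₀·cosh − (ẋ₀/ω)·sinh
numerator   = 1.8849 − (0.8937)·1.419681 − (2.3797/3.1900)·1.007717 = -0.135613
denominator = 1 − 1.419681 = -0.419681
p = -0.135613 / -0.419681 = 0.3231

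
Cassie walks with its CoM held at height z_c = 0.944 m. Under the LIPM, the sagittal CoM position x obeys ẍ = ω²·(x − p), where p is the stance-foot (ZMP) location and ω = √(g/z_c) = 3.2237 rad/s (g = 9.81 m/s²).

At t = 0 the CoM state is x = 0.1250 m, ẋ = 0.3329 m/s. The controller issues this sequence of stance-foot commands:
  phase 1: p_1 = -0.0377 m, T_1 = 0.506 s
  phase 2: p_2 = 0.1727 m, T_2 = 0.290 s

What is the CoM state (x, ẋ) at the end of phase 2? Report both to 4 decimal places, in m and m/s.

x = 1.5965, ẋ = 4.8414

phase 1: p=-0.0377, T=0.506, ωT=1.631192, cosh=2.652830, sinh=2.457134; start (x,ẋ)=(0.125000, 0.332900) → end (x,ẋ)=(0.647655, 2.171884)
phase 2: p=0.1727, T=0.290, ωT=0.934873, cosh=1.469763, sinh=1.077127; start (x,ẋ)=(0.647655, 2.171884) → end (x,ẋ)=(1.596457, 4.841356)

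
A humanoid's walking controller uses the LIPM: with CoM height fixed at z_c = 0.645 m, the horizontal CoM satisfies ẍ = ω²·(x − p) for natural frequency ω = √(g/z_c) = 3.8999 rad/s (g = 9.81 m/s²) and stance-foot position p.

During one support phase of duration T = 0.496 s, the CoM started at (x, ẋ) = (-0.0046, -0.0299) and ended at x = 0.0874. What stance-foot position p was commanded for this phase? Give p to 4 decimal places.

p = -0.0512

ωT = 3.8999·0.496 = 1.934350; cosh(ωT) = 3.532033, sinh(ωT) = 3.387515
x(T) = p + (x₀−p)·cosh(ωT) + (ẋ₀/ω)·sinh(ωT) ⇒ p·(1 − cosh) = x(T) − x₀·cosh − (ẋ₀/ω)·sinh
numerator   = 0.0874 − (-0.0046)·3.532033 − (-0.0299/3.8999)·3.387515 = 0.129619
denominator = 1 − 3.532033 = -2.532033
p = 0.129619 / -2.532033 = -0.0512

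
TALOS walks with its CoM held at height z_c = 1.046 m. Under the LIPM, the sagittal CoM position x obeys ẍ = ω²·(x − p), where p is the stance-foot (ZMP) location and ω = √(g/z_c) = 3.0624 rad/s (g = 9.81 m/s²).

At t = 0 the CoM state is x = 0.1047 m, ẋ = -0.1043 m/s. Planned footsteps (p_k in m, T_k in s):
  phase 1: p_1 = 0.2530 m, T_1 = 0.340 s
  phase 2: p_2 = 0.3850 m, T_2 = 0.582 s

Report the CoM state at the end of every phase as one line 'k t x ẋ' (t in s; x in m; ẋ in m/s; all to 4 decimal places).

phase 1: p=0.2530, T=0.340, ωT=1.041216, cosh=1.592842, sinh=1.239817; start (x,ẋ)=(0.104700, -0.104300) → end (x,ẋ)=(-0.025445, -0.729201)
phase 2: p=0.3850, T=0.582, ωT=1.782317, cosh=3.055929, sinh=2.887681; start (x,ẋ)=(-0.025445, -0.729201) → end (x,ẋ)=(-1.556888, -5.858045)

1 0.3400 -0.0254 -0.7292
2 0.9220 -1.5569 -5.8580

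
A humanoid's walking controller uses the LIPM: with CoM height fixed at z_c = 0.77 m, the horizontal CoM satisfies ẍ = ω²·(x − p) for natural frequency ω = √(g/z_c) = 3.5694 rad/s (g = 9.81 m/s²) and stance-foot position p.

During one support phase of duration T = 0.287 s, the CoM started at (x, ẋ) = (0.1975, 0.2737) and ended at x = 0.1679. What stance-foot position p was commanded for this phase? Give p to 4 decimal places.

ωT = 3.5694·0.287 = 1.024418; cosh(ωT) = 1.572239, sinh(ωT) = 1.213234
x(T) = p + (x₀−p)·cosh(ωT) + (ẋ₀/ω)·sinh(ωT) ⇒ p·(1 − cosh) = x(T) − x₀·cosh − (ẋ₀/ω)·sinh
numerator   = 0.1679 − (0.1975)·1.572239 − (0.2737/3.5694)·1.213234 = -0.235648
denominator = 1 − 1.572239 = -0.572239
p = -0.235648 / -0.572239 = 0.4118

p = 0.4118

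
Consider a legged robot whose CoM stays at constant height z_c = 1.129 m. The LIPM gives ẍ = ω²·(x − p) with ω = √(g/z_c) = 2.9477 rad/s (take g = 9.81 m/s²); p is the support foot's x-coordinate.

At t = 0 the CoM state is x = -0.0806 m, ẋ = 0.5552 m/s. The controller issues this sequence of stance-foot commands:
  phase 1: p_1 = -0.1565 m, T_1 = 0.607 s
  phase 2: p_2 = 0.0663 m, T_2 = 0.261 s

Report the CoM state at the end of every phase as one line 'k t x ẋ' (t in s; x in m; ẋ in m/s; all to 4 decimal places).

phase 1: p=-0.1565, T=0.607, ωT=1.789254, cosh=3.076035, sinh=2.908950; start (x,ẋ)=(-0.080600, 0.555200) → end (x,ẋ)=(0.624873, 2.358635)
phase 2: p=0.0663, T=0.261, ωT=0.769350, cosh=1.310838, sinh=0.847524; start (x,ẋ)=(0.624873, 2.358635) → end (x,ẋ)=(1.476654, 4.487241)

1 0.6070 0.6249 2.3586
2 0.8680 1.4767 4.4872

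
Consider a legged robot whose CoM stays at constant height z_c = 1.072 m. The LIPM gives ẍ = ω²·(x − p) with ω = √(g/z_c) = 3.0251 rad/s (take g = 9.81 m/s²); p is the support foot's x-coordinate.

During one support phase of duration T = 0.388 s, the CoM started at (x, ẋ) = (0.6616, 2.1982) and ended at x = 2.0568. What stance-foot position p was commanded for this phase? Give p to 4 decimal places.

ωT = 3.0251·0.388 = 1.173739; cosh(ωT) = 1.771635, sinh(ωT) = 1.462426
x(T) = p + (x₀−p)·cosh(ωT) + (ẋ₀/ω)·sinh(ωT) ⇒ p·(1 − cosh) = x(T) − x₀·cosh − (ẋ₀/ω)·sinh
numerator   = 2.0568 − (0.6616)·1.771635 − (2.1982/3.0251)·1.462426 = -0.177991
denominator = 1 − 1.771635 = -0.771635
p = -0.177991 / -0.771635 = 0.2307

p = 0.2307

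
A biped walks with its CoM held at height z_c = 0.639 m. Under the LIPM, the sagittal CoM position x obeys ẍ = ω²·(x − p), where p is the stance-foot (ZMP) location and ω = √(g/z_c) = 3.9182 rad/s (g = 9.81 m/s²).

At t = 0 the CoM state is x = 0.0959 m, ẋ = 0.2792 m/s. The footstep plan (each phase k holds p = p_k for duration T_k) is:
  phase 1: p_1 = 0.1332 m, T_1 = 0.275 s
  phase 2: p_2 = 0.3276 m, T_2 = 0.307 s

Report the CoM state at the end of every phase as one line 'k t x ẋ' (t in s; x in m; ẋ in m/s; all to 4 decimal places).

1 0.2750 0.1646 0.2678
2 0.5820 0.1353 -0.4813

phase 1: p=0.1332, T=0.275, ωT=1.077505, cosh=1.638893, sinh=1.298449; start (x,ẋ)=(0.095900, 0.279200) → end (x,ẋ)=(0.164593, 0.267812)
phase 2: p=0.3276, T=0.307, ωT=1.202887, cosh=1.815022, sinh=1.514696; start (x,ẋ)=(0.164593, 0.267812) → end (x,ẋ)=(0.135270, -0.481342)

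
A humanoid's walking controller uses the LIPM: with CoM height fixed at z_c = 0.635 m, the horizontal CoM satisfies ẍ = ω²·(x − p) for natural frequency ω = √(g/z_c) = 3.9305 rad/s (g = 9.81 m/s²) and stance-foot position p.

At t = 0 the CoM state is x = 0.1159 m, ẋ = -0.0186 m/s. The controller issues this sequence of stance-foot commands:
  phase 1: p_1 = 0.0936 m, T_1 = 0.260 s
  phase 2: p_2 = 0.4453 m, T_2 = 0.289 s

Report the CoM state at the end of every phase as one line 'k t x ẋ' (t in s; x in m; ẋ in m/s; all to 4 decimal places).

1 0.2600 0.1229 0.0768
2 0.5490 -0.0812 -1.6378

phase 1: p=0.0936, T=0.260, ωT=1.021930, cosh=1.569226, sinh=1.209326; start (x,ẋ)=(0.115900, -0.018600) → end (x,ẋ)=(0.122871, 0.076810)
phase 2: p=0.4453, T=0.289, ωT=1.135914, cosh=1.717574, sinh=1.396446; start (x,ẋ)=(0.122871, 0.076810) → end (x,ẋ)=(-0.081206, -1.637799)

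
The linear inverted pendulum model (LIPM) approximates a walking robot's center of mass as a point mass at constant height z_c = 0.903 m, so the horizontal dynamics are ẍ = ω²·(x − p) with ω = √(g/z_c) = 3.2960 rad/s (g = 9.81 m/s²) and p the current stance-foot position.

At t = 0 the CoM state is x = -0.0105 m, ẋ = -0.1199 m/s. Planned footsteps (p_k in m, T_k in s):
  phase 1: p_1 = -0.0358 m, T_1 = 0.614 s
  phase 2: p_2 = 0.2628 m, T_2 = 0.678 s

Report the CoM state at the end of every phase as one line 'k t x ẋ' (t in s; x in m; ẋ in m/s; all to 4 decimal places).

phase 1: p=-0.0358, T=0.614, ωT=2.023744, cosh=3.849381, sinh=3.717221; start (x,ẋ)=(-0.010500, -0.119900) → end (x,ẋ)=(-0.073634, -0.151566)
phase 2: p=0.2628, T=0.678, ωT=2.234688, cosh=4.725296, sinh=4.618270; start (x,ẋ)=(-0.073634, -0.151566) → end (x,ẋ)=(-1.539319, -5.837326)

1 0.6140 -0.0736 -0.1516
2 1.2920 -1.5393 -5.8373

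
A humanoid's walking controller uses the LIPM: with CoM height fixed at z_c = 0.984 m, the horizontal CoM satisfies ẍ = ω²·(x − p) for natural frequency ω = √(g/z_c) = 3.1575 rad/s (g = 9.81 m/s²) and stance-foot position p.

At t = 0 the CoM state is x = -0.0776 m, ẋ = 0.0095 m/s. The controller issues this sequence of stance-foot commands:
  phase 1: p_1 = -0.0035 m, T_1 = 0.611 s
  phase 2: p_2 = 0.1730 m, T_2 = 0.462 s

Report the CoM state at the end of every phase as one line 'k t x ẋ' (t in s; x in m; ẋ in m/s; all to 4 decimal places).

1 0.6110 -0.2538 -0.7550
2 1.0730 -1.2807 -4.4524

phase 1: p=-0.0035, T=0.611, ωT=1.929233, cosh=3.514742, sinh=3.369482; start (x,ẋ)=(-0.077600, 0.009500) → end (x,ẋ)=(-0.253805, -0.754970)
phase 2: p=0.1730, T=0.462, ωT=1.458765, cosh=2.266584, sinh=2.034061; start (x,ẋ)=(-0.253805, -0.754970) → end (x,ẋ)=(-1.280740, -4.452376)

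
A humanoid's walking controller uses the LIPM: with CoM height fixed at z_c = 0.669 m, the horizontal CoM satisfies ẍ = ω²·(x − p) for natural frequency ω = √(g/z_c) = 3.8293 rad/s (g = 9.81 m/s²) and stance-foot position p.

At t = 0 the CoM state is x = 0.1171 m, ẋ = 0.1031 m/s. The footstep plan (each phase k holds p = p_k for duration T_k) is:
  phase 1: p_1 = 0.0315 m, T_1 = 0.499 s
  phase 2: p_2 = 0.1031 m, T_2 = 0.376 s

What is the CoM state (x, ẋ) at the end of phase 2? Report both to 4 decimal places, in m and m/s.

x = 1.5492, ẋ = 5.5947

phase 1: p=0.0315, T=0.499, ωT=1.910821, cosh=3.453296, sinh=3.305337; start (x,ẋ)=(0.117100, 0.103100) → end (x,ẋ)=(0.416095, 1.439485)
phase 2: p=0.1031, T=0.376, ωT=1.439817, cosh=2.228447, sinh=1.991476; start (x,ẋ)=(0.416095, 1.439485) → end (x,ẋ)=(1.549215, 5.594702)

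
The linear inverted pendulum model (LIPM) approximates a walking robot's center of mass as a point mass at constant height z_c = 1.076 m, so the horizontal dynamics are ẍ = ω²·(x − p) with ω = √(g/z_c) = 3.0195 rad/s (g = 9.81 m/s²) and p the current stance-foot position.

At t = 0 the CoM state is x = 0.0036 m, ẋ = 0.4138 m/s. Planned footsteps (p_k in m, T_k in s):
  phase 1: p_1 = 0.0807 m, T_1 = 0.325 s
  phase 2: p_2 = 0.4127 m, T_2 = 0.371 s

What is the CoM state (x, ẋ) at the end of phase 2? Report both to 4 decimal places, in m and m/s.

x = 0.0817, ẋ = -0.5934

phase 1: p=0.0807, T=0.325, ωT=0.981337, cosh=1.521416, sinh=1.146606; start (x,ẋ)=(0.003600, 0.413800) → end (x,ẋ)=(0.120533, 0.362628)
phase 2: p=0.4127, T=0.371, ωT=1.120235, cosh=1.695888, sinh=1.369685; start (x,ẋ)=(0.120533, 0.362628) → end (x,ẋ)=(0.081710, -0.593358)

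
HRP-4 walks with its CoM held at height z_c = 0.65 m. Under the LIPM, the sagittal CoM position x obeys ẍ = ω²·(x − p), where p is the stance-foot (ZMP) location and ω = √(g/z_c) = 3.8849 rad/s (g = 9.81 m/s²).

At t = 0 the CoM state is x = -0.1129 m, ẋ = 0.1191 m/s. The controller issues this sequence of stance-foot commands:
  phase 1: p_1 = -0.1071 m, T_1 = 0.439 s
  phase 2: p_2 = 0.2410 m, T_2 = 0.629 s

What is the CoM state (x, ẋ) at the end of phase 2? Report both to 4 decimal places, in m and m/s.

x = -0.9908, ẋ = -4.6658

phase 1: p=-0.1071, T=0.439, ωT=1.705471, cosh=2.842832, sinh=2.661146; start (x,ẋ)=(-0.112900, 0.119100) → end (x,ẋ)=(-0.042005, 0.278619)
phase 2: p=0.2410, T=0.629, ωT=2.443602, cosh=5.800645, sinh=5.713797; start (x,ẋ)=(-0.042005, 0.278619) → end (x,ẋ)=(-0.990828, -4.665847)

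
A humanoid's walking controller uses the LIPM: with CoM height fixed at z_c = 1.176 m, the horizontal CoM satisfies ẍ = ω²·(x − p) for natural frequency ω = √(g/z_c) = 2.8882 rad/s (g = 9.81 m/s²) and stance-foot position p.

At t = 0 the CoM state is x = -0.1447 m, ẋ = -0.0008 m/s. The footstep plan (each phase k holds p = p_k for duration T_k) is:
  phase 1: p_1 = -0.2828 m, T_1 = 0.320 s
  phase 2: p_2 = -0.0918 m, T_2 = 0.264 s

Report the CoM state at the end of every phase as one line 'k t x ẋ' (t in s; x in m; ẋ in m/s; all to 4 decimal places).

1 0.3200 -0.0817 0.4222
2 0.5840 0.0440 0.5755

phase 1: p=-0.2828, T=0.320, ωT=0.924224, cosh=1.458376, sinh=1.061536; start (x,ẋ)=(-0.144700, -0.000800) → end (x,ẋ)=(-0.081692, 0.422238)
phase 2: p=-0.0918, T=0.264, ωT=0.762485, cosh=1.305051, sinh=0.838545; start (x,ẋ)=(-0.081692, 0.422238) → end (x,ẋ)=(0.043981, 0.575522)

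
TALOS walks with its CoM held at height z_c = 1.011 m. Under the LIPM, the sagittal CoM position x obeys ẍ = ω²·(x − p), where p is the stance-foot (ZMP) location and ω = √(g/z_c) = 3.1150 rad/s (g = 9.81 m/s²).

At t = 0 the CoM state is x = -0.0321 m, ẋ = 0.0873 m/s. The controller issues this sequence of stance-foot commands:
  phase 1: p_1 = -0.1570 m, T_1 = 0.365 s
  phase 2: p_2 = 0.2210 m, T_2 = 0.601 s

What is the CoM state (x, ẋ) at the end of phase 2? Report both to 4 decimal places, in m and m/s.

x = 0.5153, ẋ = 1.0828

phase 1: p=-0.1570, T=0.365, ωT=1.136975, cosh=1.719056, sinh=1.398268; start (x,ẋ)=(-0.032100, 0.087300) → end (x,ẋ)=(0.096898, 0.694089)
phase 2: p=0.2210, T=0.601, ωT=1.872115, cosh=3.327916, sinh=3.174118; start (x,ẋ)=(0.096898, 0.694089) → end (x,ẋ)=(0.515259, 1.082821)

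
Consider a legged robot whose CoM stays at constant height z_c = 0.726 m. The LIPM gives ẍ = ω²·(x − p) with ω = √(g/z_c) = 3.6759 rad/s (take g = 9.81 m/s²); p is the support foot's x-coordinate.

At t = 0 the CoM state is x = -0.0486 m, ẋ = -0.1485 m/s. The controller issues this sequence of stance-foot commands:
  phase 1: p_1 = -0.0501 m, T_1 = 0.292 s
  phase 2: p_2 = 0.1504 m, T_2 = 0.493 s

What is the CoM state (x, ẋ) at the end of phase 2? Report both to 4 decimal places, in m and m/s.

phase 1: p=-0.0501, T=0.292, ωT=1.073363, cosh=1.633528, sinh=1.291671; start (x,ẋ)=(-0.048600, -0.148500) → end (x,ẋ)=(-0.099831, -0.235457)
phase 2: p=0.1504, T=0.493, ωT=1.812219, cosh=3.143656, sinh=2.980364; start (x,ẋ)=(-0.099831, -0.235457) → end (x,ẋ)=(-0.827145, -3.481606)

x = -0.8271, ẋ = -3.4816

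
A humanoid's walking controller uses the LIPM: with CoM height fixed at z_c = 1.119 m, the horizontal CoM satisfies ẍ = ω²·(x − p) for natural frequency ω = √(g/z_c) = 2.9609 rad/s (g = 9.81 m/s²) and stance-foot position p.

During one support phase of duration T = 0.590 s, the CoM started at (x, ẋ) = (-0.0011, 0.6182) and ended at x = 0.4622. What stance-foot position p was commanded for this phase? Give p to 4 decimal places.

p = 0.0589

ωT = 2.9609·0.590 = 1.746931; cosh(ωT) = 2.955638, sinh(ωT) = 2.781330
x(T) = p + (x₀−p)·cosh(ωT) + (ẋ₀/ω)·sinh(ωT) ⇒ p·(1 − cosh) = x(T) − x₀·cosh − (ẋ₀/ω)·sinh
numerator   = 0.4622 − (-0.0011)·2.955638 − (0.6182/2.9609)·2.781330 = -0.115257
denominator = 1 − 2.955638 = -1.955638
p = -0.115257 / -1.955638 = 0.0589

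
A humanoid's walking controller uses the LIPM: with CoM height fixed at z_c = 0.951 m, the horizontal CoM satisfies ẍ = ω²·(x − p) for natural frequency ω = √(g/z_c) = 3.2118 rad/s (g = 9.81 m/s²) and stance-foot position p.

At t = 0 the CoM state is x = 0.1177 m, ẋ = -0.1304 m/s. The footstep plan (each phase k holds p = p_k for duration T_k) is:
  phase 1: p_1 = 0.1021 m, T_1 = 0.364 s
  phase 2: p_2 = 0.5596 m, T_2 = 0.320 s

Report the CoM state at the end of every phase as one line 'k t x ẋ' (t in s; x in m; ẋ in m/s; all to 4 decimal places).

1 0.3640 0.0706 -0.1573
2 0.6840 -0.2709 -2.1617

phase 1: p=0.1021, T=0.364, ωT=1.169095, cosh=1.764863, sinh=1.454215; start (x,ẋ)=(0.117700, -0.130400) → end (x,ẋ)=(0.070590, -0.157276)
phase 2: p=0.5596, T=0.320, ωT=1.027776, cosh=1.576323, sinh=1.218521; start (x,ẋ)=(0.070590, -0.157276) → end (x,ẋ)=(-0.270906, -2.161728)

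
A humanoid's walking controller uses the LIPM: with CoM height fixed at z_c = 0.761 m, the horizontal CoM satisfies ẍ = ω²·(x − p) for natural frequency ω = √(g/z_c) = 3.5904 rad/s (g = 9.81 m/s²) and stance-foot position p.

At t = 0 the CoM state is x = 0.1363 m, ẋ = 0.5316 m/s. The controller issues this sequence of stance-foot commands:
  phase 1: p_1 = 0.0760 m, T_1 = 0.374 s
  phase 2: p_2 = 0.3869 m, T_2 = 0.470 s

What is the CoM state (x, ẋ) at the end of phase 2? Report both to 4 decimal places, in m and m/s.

phase 1: p=0.0760, T=0.374, ωT=1.342810, cosh=2.045450, sinh=1.784339; start (x,ẋ)=(0.136300, 0.531600) → end (x,ẋ)=(0.463532, 1.473672)
phase 2: p=0.3869, T=0.470, ωT=1.687488, cosh=2.795434, sinh=2.610450; start (x,ẋ)=(0.463532, 1.473672) → end (x,ẋ)=(1.672575, 4.837797)

x = 1.6726, ẋ = 4.8378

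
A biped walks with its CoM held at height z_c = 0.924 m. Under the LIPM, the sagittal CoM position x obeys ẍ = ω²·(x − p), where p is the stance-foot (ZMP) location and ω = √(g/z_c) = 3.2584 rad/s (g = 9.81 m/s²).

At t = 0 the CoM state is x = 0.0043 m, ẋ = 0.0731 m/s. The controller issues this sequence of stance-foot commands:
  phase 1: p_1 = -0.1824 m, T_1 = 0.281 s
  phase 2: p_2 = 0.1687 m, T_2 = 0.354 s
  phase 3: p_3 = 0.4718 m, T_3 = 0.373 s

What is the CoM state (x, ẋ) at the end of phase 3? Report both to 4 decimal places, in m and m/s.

x = 0.8181, ẋ = 1.5085

phase 1: p=-0.1824, T=0.281, ωT=0.915610, cosh=1.449286, sinh=1.049014; start (x,ẋ)=(0.004300, 0.073100) → end (x,ẋ)=(0.111716, 0.744103)
phase 2: p=0.1687, T=0.354, ωT=1.153474, cosh=1.742361, sinh=1.426822; start (x,ẋ)=(0.111716, 0.744103) → end (x,ẋ)=(0.395248, 1.031567)
phase 3: p=0.4718, T=0.373, ωT=1.215383, cosh=1.834091, sinh=1.537495; start (x,ẋ)=(0.395248, 1.031567) → end (x,ẋ)=(0.818148, 1.508481)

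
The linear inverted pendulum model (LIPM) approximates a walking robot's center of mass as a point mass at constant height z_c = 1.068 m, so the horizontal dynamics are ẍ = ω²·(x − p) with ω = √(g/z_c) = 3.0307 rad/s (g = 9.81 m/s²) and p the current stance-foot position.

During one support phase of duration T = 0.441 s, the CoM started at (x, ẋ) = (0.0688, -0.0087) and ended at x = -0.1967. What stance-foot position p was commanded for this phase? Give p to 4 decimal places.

ωT = 3.0307·0.441 = 1.336539; cosh(ωT) = 2.034301, sinh(ωT) = 1.771547
x(T) = p + (x₀−p)·cosh(ωT) + (ẋ₀/ω)·sinh(ωT) ⇒ p·(1 − cosh) = x(T) − x₀·cosh − (ẋ₀/ω)·sinh
numerator   = -0.1967 − (0.0688)·2.034301 − (-0.0087/3.0307)·1.771547 = -0.331574
denominator = 1 − 2.034301 = -1.034301
p = -0.331574 / -1.034301 = 0.3206

p = 0.3206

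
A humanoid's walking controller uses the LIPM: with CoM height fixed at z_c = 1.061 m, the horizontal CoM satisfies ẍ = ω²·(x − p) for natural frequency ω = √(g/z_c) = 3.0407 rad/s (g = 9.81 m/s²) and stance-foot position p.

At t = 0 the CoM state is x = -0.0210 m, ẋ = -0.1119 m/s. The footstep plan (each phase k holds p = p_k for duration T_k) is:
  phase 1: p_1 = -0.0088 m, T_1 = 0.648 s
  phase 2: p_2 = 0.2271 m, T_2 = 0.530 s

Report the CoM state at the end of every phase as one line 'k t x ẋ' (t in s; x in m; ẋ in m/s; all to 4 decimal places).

phase 1: p=-0.0088, T=0.648, ωT=1.970374, cosh=3.656380, sinh=3.516976; start (x,ẋ)=(-0.021000, -0.111900) → end (x,ẋ)=(-0.182835, -0.539617)
phase 2: p=0.2271, T=0.530, ωT=1.611571, cosh=2.605125, sinh=2.405551; start (x,ẋ)=(-0.182835, -0.539617) → end (x,ẋ)=(-1.267733, -4.404264)

1 0.6480 -0.1828 -0.5396
2 1.1780 -1.2677 -4.4043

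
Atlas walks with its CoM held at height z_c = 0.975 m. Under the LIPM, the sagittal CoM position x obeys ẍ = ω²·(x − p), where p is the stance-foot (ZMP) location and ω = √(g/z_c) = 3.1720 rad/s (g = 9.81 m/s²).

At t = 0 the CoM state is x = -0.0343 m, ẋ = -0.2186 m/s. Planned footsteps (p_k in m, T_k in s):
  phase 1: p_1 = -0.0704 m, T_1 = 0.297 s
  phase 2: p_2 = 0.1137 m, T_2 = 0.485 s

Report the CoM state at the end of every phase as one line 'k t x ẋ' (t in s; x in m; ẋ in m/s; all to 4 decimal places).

phase 1: p=-0.0704, T=0.297, ωT=0.942084, cosh=1.477568, sinh=1.087754; start (x,ẋ)=(-0.034300, -0.218600) → end (x,ẋ)=(-0.092023, -0.198439)
phase 2: p=0.1137, T=0.485, ωT=1.538420, cosh=2.435973, sinh=2.221253; start (x,ẋ)=(-0.092023, -0.198439) → end (x,ẋ)=(-0.526396, -1.932876)

1 0.2970 -0.0920 -0.1984
2 0.7820 -0.5264 -1.9329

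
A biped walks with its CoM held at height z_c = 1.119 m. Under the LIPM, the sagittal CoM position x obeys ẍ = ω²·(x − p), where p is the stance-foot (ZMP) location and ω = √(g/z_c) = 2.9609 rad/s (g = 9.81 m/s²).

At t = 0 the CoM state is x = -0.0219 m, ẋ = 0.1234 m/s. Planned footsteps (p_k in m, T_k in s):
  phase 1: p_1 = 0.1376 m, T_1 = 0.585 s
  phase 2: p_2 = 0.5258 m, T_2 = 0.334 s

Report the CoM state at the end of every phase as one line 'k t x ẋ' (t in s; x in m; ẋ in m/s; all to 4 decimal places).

1 0.5850 -0.2132 -0.9333
2 0.9190 -0.9701 -3.9624

phase 1: p=0.1376, T=0.585, ωT=1.732126, cosh=2.914785, sinh=2.737877; start (x,ẋ)=(-0.021900, 0.123400) → end (x,ẋ)=(-0.213203, -0.933315)
phase 2: p=0.5258, T=0.334, ωT=0.988941, cosh=1.530178, sinh=1.158207; start (x,ẋ)=(-0.213203, -0.933315) → end (x,ẋ)=(-0.970088, -3.962427)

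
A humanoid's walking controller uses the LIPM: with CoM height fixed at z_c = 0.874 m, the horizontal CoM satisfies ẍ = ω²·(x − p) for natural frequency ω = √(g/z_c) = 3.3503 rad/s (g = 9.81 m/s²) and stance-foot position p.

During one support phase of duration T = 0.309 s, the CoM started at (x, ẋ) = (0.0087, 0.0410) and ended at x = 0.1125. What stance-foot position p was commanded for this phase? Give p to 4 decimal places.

p = -0.1429

ωT = 3.3503·0.309 = 1.035243; cosh(ωT) = 1.585465, sinh(ωT) = 1.230325
x(T) = p + (x₀−p)·cosh(ωT) + (ẋ₀/ω)·sinh(ωT) ⇒ p·(1 − cosh) = x(T) − x₀·cosh − (ẋ₀/ω)·sinh
numerator   = 0.1125 − (0.0087)·1.585465 − (0.0410/3.3503)·1.230325 = 0.083650
denominator = 1 − 1.585465 = -0.585465
p = 0.083650 / -0.585465 = -0.1429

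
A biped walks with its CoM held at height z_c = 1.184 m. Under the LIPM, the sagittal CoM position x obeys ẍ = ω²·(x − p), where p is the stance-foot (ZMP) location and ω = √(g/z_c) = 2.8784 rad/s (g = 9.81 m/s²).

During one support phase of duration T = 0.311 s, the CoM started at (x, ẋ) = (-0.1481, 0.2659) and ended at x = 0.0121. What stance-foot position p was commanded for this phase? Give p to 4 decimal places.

p = -0.3023

ωT = 2.8784·0.311 = 0.895182; cosh(ωT) = 1.428158, sinh(ωT) = 1.019625
x(T) = p + (x₀−p)·cosh(ωT) + (ẋ₀/ω)·sinh(ωT) ⇒ p·(1 − cosh) = x(T) − x₀·cosh − (ẋ₀/ω)·sinh
numerator   = 0.0121 − (-0.1481)·1.428158 − (0.2659/2.8784)·1.019625 = 0.129420
denominator = 1 − 1.428158 = -0.428158
p = 0.129420 / -0.428158 = -0.3023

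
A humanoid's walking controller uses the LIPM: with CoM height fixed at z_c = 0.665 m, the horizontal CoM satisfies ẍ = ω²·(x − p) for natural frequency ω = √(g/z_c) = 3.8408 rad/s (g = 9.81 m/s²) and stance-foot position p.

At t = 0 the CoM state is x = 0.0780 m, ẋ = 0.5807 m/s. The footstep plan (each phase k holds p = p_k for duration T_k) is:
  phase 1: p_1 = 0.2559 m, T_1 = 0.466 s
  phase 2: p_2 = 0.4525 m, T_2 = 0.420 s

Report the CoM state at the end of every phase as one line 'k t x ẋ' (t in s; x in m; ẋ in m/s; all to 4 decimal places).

1 0.4660 0.1485 -0.2016
2 0.8860 -0.4672 -3.3399

phase 1: p=0.2559, T=0.466, ωT=1.789813, cosh=3.077661, sinh=2.910670; start (x,ẋ)=(0.078000, 0.580700) → end (x,ẋ)=(0.148455, -0.201600)
phase 2: p=0.4525, T=0.420, ωT=1.613136, cosh=2.608893, sinh=2.409631; start (x,ẋ)=(0.148455, -0.201600) → end (x,ẋ)=(-0.467199, -3.339858)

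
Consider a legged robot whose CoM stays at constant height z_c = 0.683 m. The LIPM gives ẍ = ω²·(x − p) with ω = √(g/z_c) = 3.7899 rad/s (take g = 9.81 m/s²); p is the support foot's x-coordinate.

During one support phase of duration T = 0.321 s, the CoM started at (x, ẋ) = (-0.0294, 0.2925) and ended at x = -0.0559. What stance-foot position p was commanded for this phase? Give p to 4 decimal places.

p = 0.1445

ωT = 3.7899·0.321 = 1.216558; cosh(ωT) = 1.835898, sinh(ωT) = 1.539650
x(T) = p + (x₀−p)·cosh(ωT) + (ẋ₀/ω)·sinh(ωT) ⇒ p·(1 − cosh) = x(T) − x₀·cosh − (ẋ₀/ω)·sinh
numerator   = -0.0559 − (-0.0294)·1.835898 − (0.2925/3.7899)·1.539650 = -0.120753
denominator = 1 − 1.835898 = -0.835898
p = -0.120753 / -0.835898 = 0.1445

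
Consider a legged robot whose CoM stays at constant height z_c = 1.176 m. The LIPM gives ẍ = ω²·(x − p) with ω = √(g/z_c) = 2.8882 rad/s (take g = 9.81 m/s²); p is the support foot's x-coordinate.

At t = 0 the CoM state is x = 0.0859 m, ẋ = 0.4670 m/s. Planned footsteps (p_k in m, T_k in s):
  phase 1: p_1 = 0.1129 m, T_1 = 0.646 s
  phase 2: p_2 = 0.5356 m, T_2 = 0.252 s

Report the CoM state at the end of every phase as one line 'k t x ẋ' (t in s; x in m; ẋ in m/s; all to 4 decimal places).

phase 1: p=0.1129, T=0.646, ωT=1.865777, cosh=3.307866, sinh=3.153090; start (x,ẋ)=(0.085900, 0.467000) → end (x,ẋ)=(0.533418, 1.298891)
phase 2: p=0.5356, T=0.252, ωT=0.727826, cosh=1.276766, sinh=0.793809; start (x,ẋ)=(0.533418, 1.298891) → end (x,ẋ)=(0.889809, 1.653378)

1 0.6460 0.5334 1.2989
2 0.8980 0.8898 1.6534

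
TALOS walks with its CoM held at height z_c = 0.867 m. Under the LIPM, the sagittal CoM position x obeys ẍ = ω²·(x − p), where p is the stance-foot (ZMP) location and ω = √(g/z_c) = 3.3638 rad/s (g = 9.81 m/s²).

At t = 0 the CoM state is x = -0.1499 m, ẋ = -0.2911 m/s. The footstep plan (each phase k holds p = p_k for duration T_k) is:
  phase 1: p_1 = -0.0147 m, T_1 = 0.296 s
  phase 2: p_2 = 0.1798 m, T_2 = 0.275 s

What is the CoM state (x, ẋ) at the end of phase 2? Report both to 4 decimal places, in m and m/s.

x = -0.8644, ẋ = -3.2290

phase 1: p=-0.0147, T=0.296, ωT=0.995685, cosh=1.538024, sinh=1.168553; start (x,ẋ)=(-0.149900, -0.291100) → end (x,ẋ)=(-0.323766, -0.979160)
phase 2: p=0.1798, T=0.275, ωT=0.925045, cosh=1.459248, sinh=1.062734; start (x,ẋ)=(-0.323766, -0.979160) → end (x,ẋ)=(-0.864377, -3.228999)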